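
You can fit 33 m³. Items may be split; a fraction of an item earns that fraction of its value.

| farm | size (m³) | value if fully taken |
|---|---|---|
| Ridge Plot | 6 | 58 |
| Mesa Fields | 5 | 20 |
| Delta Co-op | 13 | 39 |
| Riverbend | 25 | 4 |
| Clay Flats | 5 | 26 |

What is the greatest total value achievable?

Sort by value density: Ridge Plot 58/6≈9.67, Clay Flats 26/5≈5.2, Mesa Fields 20/5≈4, Delta Co-op 39/13≈3, Riverbend 4/25≈0.16.
All 6 m³ of Ridge Plot fit (value 58) → 27 remain.
Take all of Clay Flats (5 m³, value 26) → 22 m³ left.
Take all of Mesa Fields (5 m³, value 20) → 17 m³ left.
All 13 m³ of Delta Co-op fit (value 39) → 4 remain.
Fill the last 4 m³ with part of Riverbend: 4/25 of it earns 0.64.
Total value = 143.64.

143.64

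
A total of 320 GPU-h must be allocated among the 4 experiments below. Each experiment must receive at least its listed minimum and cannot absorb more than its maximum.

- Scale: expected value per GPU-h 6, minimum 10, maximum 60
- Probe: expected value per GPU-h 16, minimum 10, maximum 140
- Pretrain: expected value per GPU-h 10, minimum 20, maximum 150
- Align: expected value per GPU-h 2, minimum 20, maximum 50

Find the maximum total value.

Meeting every minimum uses 10+10+20+20 = 60 GPU-h, leaving 260.
Rank by expected value per GPU-h: Probe 16 > Pretrain 10 > Scale 6 > Align 2.
Probe: +130 to 140 (cap) — 130 left.
Give Pretrain 130 more to hit its cap of 150 — 0 left.
Total = 6×10 + 16×140 + 10×150 + 2×20 = 3840.

3840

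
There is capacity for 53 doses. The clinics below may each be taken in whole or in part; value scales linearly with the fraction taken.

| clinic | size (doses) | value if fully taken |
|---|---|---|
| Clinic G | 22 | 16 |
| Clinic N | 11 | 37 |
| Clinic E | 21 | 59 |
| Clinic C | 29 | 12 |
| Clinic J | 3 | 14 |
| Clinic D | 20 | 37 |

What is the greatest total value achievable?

143.3

Sort by value density: Clinic J 14/3≈4.67, Clinic N 37/11≈3.36, Clinic E 59/21≈2.81, Clinic D 37/20≈1.85, Clinic G 16/22≈0.727, Clinic C 12/29≈0.414.
Clinic J: take in full, 3 doses for value 14 → 50 left.
All 11 doses of Clinic N fit (value 37) → 39 remain.
All 21 doses of Clinic E fit (value 59) → 18 remain.
18 doses left: a 18/20 share of Clinic D gives 37×18/20 = 33.3.
Total value = 143.3.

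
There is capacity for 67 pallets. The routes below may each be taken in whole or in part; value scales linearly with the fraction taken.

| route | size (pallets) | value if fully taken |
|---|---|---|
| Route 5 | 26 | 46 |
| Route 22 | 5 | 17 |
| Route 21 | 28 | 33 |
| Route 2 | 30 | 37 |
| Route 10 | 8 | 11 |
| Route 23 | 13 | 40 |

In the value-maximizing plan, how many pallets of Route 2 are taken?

Best value per unit of size first: Route 22 17/5≈3.4, Route 23 40/13≈3.08, Route 5 46/26≈1.77, Route 10 11/8≈1.38, Route 2 37/30≈1.23, Route 21 33/28≈1.18.
Route 22: take in full, 5 pallets for value 17 ; 62 left.
Route 23: take in full, 13 pallets for value 40 ; 49 left.
All 26 pallets of Route 5 fit (value 46) ; 23 remain.
All 8 pallets of Route 10 fit (value 11) ; 15 remain.
Fill the last 15 pallets with part of Route 2: 15/30 of it earns 18.5.

15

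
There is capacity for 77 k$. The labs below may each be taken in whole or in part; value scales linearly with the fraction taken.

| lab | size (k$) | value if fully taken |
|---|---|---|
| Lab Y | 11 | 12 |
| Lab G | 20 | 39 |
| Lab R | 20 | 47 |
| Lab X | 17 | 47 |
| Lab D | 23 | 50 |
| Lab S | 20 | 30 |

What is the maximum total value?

Rank by value-to-size ratio: Lab X 47/17≈2.76, Lab R 47/20≈2.35, Lab D 50/23≈2.17, Lab G 39/20≈1.95, Lab S 30/20≈1.5, Lab Y 12/11≈1.09.
Lab X: take in full, 17 k$ for value 47 ; 60 left.
Take all of Lab R (20 k$, value 47) ; 40 k$ left.
Lab D: take in full, 23 k$ for value 50 ; 17 left.
Fill the last 17 k$ with part of Lab G: 17/20 of it earns 33.15.
Total value = 177.15.

177.15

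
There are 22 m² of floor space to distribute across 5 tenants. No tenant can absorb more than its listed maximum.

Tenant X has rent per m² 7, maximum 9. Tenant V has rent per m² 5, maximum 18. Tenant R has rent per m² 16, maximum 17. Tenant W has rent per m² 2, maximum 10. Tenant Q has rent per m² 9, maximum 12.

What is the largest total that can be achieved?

Rank by rent per m²: Tenant R 16 > Tenant Q 9 > Tenant X 7 > Tenant V 5 > Tenant W 2.
Give Tenant R 17 to hit its cap of 17 ; 5 left.
Tenant Q: +5 (room for 12) → 5. Pool exhausted.
Total = 16×17 + 9×5 = 317.

317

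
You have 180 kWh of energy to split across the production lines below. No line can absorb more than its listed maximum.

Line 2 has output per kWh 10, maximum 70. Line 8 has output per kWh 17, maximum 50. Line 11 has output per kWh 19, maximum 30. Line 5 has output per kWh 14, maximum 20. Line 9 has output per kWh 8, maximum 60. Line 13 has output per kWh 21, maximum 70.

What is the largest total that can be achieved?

3270

Rank by output per kWh: Line 13 21 > Line 11 19 > Line 8 17 > Line 5 14 > Line 2 10 > Line 9 8.
Line 13: +70 to 70 (cap) → 110 left.
Give Line 11 30 to hit its cap of 30 → 80 left.
Line 8 takes 50 to reach its cap of 50 → 30 left.
Line 5: +20 to 20 (cap) → 10 left.
Only 10 left; Line 2 takes them to reach 10.
Total = 10×10 + 17×50 + 19×30 + 14×20 + 21×70 = 3270.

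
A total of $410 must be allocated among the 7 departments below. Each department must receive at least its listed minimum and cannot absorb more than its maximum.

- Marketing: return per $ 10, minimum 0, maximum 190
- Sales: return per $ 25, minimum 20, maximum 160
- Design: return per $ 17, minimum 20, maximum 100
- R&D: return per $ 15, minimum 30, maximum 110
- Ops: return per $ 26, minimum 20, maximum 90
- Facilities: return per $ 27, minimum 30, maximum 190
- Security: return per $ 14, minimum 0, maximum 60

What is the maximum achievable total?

10260

Meeting every minimum uses 0+20+20+30+20+30+0 = 120 $, leaving 290.
Rank by return per $: Facilities 27 > Ops 26 > Sales 25 > Design 17 > R&D 15 > Security 14 > Marketing 10.
Give Facilities 160 more to hit its cap of 190 ; 130 left.
Give Ops 70 more to hit its cap of 90 ; 60 left.
Sales: +60 (room for 140) → 80. Pool exhausted.
Total = 25×80 + 17×20 + 15×30 + 26×90 + 27×190 = 10260.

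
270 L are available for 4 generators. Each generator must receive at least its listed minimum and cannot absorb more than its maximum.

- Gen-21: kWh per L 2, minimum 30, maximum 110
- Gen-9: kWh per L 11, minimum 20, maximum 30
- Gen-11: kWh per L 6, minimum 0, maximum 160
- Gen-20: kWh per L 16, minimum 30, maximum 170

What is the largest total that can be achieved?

Meeting every minimum uses 30+20+0+30 = 80 L, leaving 190.
Order the generators by kWh per L: Gen-20 16 > Gen-9 11 > Gen-11 6 > Gen-21 2.
Gen-20: +140 to 170 (cap) → 50 left.
Gen-9 takes 10 more to reach its cap of 30 → 40 left.
Only 40 left; Gen-11 takes them to reach 40.
Total = 2×30 + 11×30 + 6×40 + 16×170 = 3350.

3350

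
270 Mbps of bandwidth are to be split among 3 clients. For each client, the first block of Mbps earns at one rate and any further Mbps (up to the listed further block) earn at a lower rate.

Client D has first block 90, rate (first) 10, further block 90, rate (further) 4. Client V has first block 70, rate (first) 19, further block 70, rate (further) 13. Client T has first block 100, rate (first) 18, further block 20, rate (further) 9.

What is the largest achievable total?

Treat each block as its own option and order by rate: Client V/tier1 19 > Client T/tier1 18 > Client V/tier2 13 > Client D/tier1 10 > Client T/tier2 9 > Client D/tier2 4.
Client V/tier1 (19): +70 — 200 left.
Fill Client T tier1 block (100 at 18) — 100 left.
Fill Client V tier2 block (70 at 13) — 30 left.
30 remain; put them into Client D tier1 at 10.
Total = 19×70 + 18×100 + 13×70 + 10×30 = 4340.

4340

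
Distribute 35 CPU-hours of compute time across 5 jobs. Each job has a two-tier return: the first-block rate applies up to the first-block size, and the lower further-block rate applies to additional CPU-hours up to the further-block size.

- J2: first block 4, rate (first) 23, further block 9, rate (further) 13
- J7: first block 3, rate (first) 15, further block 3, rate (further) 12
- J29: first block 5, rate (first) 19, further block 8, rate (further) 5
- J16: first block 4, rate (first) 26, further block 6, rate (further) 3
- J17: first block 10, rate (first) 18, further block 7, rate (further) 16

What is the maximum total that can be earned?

Treat each block as its own option and order by rate: J16/tier1 26 > J2/tier1 23 > J29/tier1 19 > J17/tier1 18 > J17/tier2 16 > J7/tier1 15 > J2/tier2 13 > J7/tier2 12 > J29/tier2 5 > J16/tier2 3.
J16 tier1 at 26: fill all 4 ; 31 left.
J2 tier1 at 23: fill all 4 ; 27 left.
J29 tier1 at 19: fill all 5 ; 22 left.
J17/tier1 (18): +10 ; 12 left.
J17 tier2 at 16: fill all 7 ; 5 left.
J7 tier1 at 15: fill all 3 ; 2 left.
J2 tier2 at 13: only 2 left, fill 2.
Total = 26×4 + 23×4 + 19×5 + 18×10 + 16×7 + 15×3 + 13×2 = 654.

654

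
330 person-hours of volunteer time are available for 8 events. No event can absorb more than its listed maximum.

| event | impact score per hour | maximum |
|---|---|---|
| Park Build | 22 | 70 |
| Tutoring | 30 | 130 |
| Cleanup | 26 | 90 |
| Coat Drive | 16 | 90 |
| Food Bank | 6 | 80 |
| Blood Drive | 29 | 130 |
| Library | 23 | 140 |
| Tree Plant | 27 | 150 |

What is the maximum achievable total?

Rank by impact score per hour: Tutoring 30 > Blood Drive 29 > Tree Plant 27 > Cleanup 26 > Library 23 > Park Build 22 > Coat Drive 16 > Food Bank 6.
Tutoring takes 130 to reach its cap of 130 — 200 left.
Blood Drive takes 130 to reach its cap of 130 — 70 left.
Tree Plant has room for 150 but only 70 remain, so it gets 70.
Total = 30×130 + 29×130 + 27×70 = 9560.

9560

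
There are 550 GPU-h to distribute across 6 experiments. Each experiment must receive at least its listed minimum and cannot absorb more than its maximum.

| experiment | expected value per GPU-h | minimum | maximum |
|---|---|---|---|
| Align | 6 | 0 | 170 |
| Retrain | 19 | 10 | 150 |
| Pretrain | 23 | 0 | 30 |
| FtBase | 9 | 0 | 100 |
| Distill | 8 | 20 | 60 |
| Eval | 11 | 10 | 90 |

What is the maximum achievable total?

6630

Meeting every minimum uses 0+10+0+0+20+10 = 40 GPU-h, leaving 510.
Rank by expected value per GPU-h: Pretrain 23 > Retrain 19 > Eval 11 > FtBase 9 > Distill 8 > Align 6.
Pretrain takes 30 more to reach its cap of 30 ; 480 left.
Give Retrain 140 more to hit its cap of 150 ; 340 left.
Eval takes 80 more to reach its cap of 90 ; 260 left.
FtBase takes 100 more to reach its cap of 100 ; 160 left.
Distill takes 40 more to reach its cap of 60 ; 120 left.
Align has room for 170 more but only 120 remain, so it gets 120.
Total = 6×120 + 19×150 + 23×30 + 9×100 + 8×60 + 11×90 = 6630.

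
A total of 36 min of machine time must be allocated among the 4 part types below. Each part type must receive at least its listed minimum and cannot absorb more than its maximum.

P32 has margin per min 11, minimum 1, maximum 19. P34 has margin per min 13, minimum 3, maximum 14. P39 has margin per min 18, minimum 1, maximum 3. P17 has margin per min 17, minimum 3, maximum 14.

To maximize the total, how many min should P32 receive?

Meeting every minimum uses 1+3+1+3 = 8 min, leaving 28.
Order the part types by margin per min: P39 18 > P17 17 > P34 13 > P32 11.
Give P39 2 more to hit its cap of 3 → 26 left.
Give P17 11 more to hit its cap of 14 → 15 left.
Give P34 11 more to hit its cap of 14 → 4 left.
P32 has room for 18 more but only 4 remain, so it gets 5.

5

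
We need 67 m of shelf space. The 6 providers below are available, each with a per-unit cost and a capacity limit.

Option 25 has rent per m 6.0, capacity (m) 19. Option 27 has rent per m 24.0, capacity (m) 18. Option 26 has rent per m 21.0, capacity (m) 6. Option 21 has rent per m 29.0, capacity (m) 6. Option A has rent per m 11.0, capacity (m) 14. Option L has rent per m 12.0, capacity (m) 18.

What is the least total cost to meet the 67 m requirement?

850

Use providers in increasing cost order.
Option 25 (6.0): use full 19 — 48 m to go.
Take 14 from Option A at 11.0 — need 34 more.
Option L at 12.0: take all 18 m — 16 still needed.
Option 26 at 21.0: take all 6 m — 10 still needed.
Take 10 from Option 27 at 24.0 to finish.
Option 21: unused.
Cost = 19×6.0 + 14×11.0 + 18×12.0 + 6×21.0 + 10×24.0 = 850.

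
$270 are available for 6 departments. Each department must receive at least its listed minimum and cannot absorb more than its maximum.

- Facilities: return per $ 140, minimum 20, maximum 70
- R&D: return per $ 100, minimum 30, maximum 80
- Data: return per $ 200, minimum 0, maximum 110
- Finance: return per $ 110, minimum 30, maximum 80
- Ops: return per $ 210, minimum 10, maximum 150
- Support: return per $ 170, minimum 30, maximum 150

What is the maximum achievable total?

47700

Meeting every minimum uses 20+30+0+30+10+30 = 120 $, leaving 150.
Highest return per $ first: Ops 210 > Data 200 > Support 170 > Facilities 140 > Finance 110 > R&D 100.
Ops: +140 to 150 (cap) ; 10 left.
Only 10 left; Data takes them to reach 10.
Total = 140×20 + 100×30 + 200×10 + 110×30 + 210×150 + 170×30 = 47700.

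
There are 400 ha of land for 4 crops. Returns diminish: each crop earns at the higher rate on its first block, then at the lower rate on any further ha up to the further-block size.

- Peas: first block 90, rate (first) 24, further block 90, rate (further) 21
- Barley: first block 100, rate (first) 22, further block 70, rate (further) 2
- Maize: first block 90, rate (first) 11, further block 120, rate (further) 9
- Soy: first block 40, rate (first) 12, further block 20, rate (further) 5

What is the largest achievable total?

Rank every tier by rate: Peas/tier1 24 > Barley/tier1 22 > Peas/tier2 21 > Soy/tier1 12 > Maize/tier1 11 > Maize/tier2 9 > Soy/tier2 5 > Barley/tier2 2.
Fill Peas tier1 block (90 at 24) → 310 left.
Fill Barley tier1 block (100 at 22) → 210 left.
Peas tier2 at 21: fill all 90 → 120 left.
Fill Soy tier1 block (40 at 12) → 80 left.
Maize tier1 at 11: only 80 left, fill 80.
Total = 24×90 + 22×100 + 21×90 + 12×40 + 11×80 = 7610.

7610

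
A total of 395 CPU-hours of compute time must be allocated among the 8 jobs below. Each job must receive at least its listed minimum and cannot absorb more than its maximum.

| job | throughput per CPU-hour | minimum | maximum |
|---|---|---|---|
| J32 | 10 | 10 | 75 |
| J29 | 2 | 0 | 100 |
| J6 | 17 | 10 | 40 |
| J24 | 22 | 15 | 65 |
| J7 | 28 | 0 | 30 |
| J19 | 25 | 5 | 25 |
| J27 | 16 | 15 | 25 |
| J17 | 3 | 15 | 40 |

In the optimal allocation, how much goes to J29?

95

Meeting every minimum uses 10+0+10+15+0+5+15+15 = 70 CPU-hours, leaving 325.
Rank by throughput per CPU-hour: J7 28 > J19 25 > J24 22 > J6 17 > J27 16 > J32 10 > J17 3 > J29 2.
J7 takes 30 more to reach its cap of 30 ; 295 left.
J19 takes 20 more to reach its cap of 25 ; 275 left.
Give J24 50 more to hit its cap of 65 ; 225 left.
J6: +30 to 40 (cap) ; 195 left.
J27: +10 to 25 (cap) ; 185 left.
J32 takes 65 more to reach its cap of 75 ; 120 left.
J17 takes 25 more to reach its cap of 40 ; 95 left.
J29: +95 (room for 100) → 95. Pool exhausted.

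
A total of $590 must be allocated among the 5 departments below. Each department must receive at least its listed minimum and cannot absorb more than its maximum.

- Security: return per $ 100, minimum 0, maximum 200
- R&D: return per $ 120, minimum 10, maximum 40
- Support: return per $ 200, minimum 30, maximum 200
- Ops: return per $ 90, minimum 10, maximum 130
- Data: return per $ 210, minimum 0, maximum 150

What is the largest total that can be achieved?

Meeting every minimum uses 0+10+30+10+0 = 50 $, leaving 540.
Highest return per $ first: Data 210 > Support 200 > R&D 120 > Security 100 > Ops 90.
Data takes 150 more to reach its cap of 150 — 390 left.
Give Support 170 more to hit its cap of 200 — 220 left.
Give R&D 30 more to hit its cap of 40 — 190 left.
Security has room for 200 more but only 190 remain, so it gets 190.
Total = 100×190 + 120×40 + 200×200 + 90×10 + 210×150 = 96200.

96200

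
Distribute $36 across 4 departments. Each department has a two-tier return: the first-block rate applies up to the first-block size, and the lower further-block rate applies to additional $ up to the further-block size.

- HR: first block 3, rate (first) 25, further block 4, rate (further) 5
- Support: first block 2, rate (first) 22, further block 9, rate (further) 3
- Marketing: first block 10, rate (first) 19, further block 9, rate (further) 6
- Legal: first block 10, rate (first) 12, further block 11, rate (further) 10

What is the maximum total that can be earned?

Rank every tier by rate: HR/T1 25 > Support/T1 22 > Marketing/T1 19 > Legal/T1 12 > Legal/T2 10 > Marketing/T2 6 > HR/T2 5 > Support/T2 3.
HR/T1 (25): +3 ; 33 left.
Fill Support T1 block (2 at 22) ; 31 left.
Marketing/T1 (19): +10 ; 21 left.
Legal T1 at 12: fill all 10 ; 11 left.
Fill Legal T2 block (11 at 10) ; 0 left.
Total = 25×3 + 22×2 + 19×10 + 12×10 + 10×11 = 539.

539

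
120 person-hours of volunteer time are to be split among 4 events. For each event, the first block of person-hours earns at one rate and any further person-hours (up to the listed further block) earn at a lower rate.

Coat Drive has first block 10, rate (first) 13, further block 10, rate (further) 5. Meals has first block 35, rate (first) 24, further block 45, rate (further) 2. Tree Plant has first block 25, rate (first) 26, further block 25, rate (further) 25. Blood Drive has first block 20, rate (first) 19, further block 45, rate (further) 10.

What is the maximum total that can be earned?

2675

Rank every tier by rate: Tree Plant/T1 26 > Tree Plant/T2 25 > Meals/T1 24 > Blood Drive/T1 19 > Coat Drive/T1 13 > Blood Drive/T2 10 > Coat Drive/T2 5 > Meals/T2 2.
Fill Tree Plant T1 block (25 at 26) ; 95 left.
Fill Tree Plant T2 block (25 at 25) ; 70 left.
Fill Meals T1 block (35 at 24) ; 35 left.
Fill Blood Drive T1 block (20 at 19) ; 15 left.
Coat Drive T1 at 13: fill all 10 ; 5 left.
Blood Drive T2 at 10: only 5 left, fill 5.
Total = 26×25 + 25×25 + 24×35 + 19×20 + 13×10 + 10×5 = 2675.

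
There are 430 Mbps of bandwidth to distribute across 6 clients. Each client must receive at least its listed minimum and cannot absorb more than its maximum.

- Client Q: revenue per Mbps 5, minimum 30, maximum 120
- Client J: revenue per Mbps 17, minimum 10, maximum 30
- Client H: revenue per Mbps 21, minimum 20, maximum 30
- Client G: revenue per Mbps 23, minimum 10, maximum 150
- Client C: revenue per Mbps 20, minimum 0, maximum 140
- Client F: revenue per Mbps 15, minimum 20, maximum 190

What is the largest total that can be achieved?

Meeting every minimum uses 30+10+20+10+0+20 = 90 Mbps, leaving 340.
Highest revenue per Mbps first: Client G 23 > Client H 21 > Client C 20 > Client J 17 > Client F 15 > Client Q 5.
Give Client G 140 more to hit its cap of 150 — 200 left.
Give Client H 10 more to hit its cap of 30 — 190 left.
Give Client C 140 more to hit its cap of 140 — 50 left.
Client J: +20 to 30 (cap) — 30 left.
Only 30 left; Client F takes them to reach 50.
Total = 5×30 + 17×30 + 21×30 + 23×150 + 20×140 + 15×50 = 8290.

8290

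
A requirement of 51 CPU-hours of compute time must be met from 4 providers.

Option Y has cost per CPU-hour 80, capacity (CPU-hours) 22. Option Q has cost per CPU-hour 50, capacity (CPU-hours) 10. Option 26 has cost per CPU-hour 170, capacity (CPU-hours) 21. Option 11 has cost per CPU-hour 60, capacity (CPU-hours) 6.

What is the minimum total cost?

4830

Cheapest first:
Option Q at 50: take all 10 CPU-hours — 41 still needed.
Take 6 from Option 11 at 60 — need 35 more.
Option Y at 80: take all 22 CPU-hours — 13 still needed.
Take 13 from Option 26 at 170 to finish.
Cost = 10×50 + 6×60 + 22×80 + 13×170 = 4830.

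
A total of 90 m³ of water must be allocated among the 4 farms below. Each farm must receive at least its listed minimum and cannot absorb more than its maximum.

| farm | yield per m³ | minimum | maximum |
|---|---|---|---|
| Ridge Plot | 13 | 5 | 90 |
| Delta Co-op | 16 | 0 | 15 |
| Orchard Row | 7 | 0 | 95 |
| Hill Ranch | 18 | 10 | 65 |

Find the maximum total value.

Meeting every minimum uses 5+0+0+10 = 15 m³, leaving 75.
Rank by yield per m³: Hill Ranch 18 > Delta Co-op 16 > Ridge Plot 13 > Orchard Row 7.
Give Hill Ranch 55 more to hit its cap of 65 → 20 left.
Give Delta Co-op 15 more to hit its cap of 15 → 5 left.
Ridge Plot: +5 (room for 85) → 10. Pool exhausted.
Total = 13×10 + 16×15 + 18×65 = 1540.

1540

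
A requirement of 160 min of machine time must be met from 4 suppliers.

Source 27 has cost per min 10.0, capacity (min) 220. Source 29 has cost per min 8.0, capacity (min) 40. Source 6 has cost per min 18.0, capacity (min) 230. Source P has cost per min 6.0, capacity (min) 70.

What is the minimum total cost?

Use suppliers in increasing cost order.
Take 70 from Source P at 6.0 — need 90 more.
Take 40 from Source 29 at 8.0 — need 50 more.
Take 50 from Source 27 at 10.0 to finish.
Source 6: unused.
Cost = 70×6.0 + 40×8.0 + 50×10.0 = 1240.

1240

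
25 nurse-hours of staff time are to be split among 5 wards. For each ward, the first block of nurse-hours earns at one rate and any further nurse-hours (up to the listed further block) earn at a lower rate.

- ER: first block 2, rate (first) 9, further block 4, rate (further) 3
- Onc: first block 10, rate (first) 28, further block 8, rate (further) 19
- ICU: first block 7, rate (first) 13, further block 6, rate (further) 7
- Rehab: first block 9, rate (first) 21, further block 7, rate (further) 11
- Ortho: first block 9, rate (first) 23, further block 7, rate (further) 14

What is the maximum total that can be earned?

Rank every tier by rate: Onc/T1 28 > Ortho/T1 23 > Rehab/T1 21 > Onc/T2 19 > Ortho/T2 14 > ICU/T1 13 > Rehab/T2 11 > ER/T1 9 > ICU/T2 7 > ER/T2 3.
Onc T1 at 28: fill all 10 ; 15 left.
Ortho T1 at 23: fill all 9 ; 6 left.
Rehab T1 at 21: only 6 left, fill 6.
Total = 28×10 + 23×9 + 21×6 = 613.

613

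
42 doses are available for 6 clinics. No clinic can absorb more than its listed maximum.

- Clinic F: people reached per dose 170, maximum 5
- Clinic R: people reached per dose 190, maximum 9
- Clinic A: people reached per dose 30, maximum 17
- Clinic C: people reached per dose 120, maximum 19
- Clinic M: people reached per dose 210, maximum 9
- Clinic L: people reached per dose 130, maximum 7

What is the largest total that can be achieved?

Order the clinics by people reached per dose: Clinic M 210 > Clinic R 190 > Clinic F 170 > Clinic L 130 > Clinic C 120 > Clinic A 30.
Give Clinic M 9 to hit its cap of 9 → 33 left.
Give Clinic R 9 to hit its cap of 9 → 24 left.
Clinic F: +5 to 5 (cap) → 19 left.
Give Clinic L 7 to hit its cap of 7 → 12 left.
Clinic C has room for 19 but only 12 remain, so it gets 12.
Total = 170×5 + 190×9 + 120×12 + 210×9 + 130×7 = 6800.

6800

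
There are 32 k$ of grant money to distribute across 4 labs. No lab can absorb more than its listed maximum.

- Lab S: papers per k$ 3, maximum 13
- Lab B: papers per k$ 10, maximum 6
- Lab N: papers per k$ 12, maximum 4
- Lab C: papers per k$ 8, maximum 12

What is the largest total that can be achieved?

234

Order the labs by papers per k$: Lab N 12 > Lab B 10 > Lab C 8 > Lab S 3.
Give Lab N 4 to hit its cap of 4 — 28 left.
Give Lab B 6 to hit its cap of 6 — 22 left.
Lab C takes 12 to reach its cap of 12 — 10 left.
Lab S: +10 (room for 13) → 10. Pool exhausted.
Total = 3×10 + 10×6 + 12×4 + 8×12 = 234.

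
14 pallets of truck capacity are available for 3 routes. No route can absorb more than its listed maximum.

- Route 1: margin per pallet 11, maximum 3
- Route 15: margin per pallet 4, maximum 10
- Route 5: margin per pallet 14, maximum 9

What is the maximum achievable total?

Order the routes by margin per pallet: Route 5 14 > Route 1 11 > Route 15 4.
Give Route 5 9 to hit its cap of 9 — 5 left.
Route 1: +3 to 3 (cap) — 2 left.
Route 15: +2 (room for 10) → 2. Pool exhausted.
Total = 11×3 + 4×2 + 14×9 = 167.

167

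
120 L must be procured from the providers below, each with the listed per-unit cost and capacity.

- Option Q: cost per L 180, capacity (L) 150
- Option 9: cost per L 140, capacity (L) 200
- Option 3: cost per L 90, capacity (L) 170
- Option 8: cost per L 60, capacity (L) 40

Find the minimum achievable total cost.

Cheapest first:
Take 40 from Option 8 at 60 ; need 80 more.
Take 80 from Option 3 at 90 to finish.
Option 9, Option Q: unused.
Cost = 40×60 + 80×90 = 9600.

9600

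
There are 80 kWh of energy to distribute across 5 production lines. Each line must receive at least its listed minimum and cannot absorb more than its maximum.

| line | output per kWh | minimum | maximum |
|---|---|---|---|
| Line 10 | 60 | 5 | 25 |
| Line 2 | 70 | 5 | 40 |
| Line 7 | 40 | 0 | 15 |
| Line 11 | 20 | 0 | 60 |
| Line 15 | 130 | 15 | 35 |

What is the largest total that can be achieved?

Meeting every minimum uses 5+5+0+0+15 = 25 kWh, leaving 55.
Rank by output per kWh: Line 15 130 > Line 2 70 > Line 10 60 > Line 7 40 > Line 11 20.
Line 15 takes 20 more to reach its cap of 35 → 35 left.
Line 2 takes 35 more to reach its cap of 40 → 0 left.
Total = 60×5 + 70×40 + 130×35 = 7650.

7650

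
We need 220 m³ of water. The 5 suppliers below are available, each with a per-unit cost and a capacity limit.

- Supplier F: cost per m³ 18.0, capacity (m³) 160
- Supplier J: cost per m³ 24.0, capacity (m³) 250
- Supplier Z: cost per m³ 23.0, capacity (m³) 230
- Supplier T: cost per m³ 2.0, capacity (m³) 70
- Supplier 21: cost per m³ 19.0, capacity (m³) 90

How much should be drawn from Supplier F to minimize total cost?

Cheapest first:
Supplier T at 2.0: take all 70 m³ — 150 still needed.
Supplier F at 18.0: take 150 of its 160 — requirement met.
Supplier 21, Supplier Z, Supplier J: unused.

150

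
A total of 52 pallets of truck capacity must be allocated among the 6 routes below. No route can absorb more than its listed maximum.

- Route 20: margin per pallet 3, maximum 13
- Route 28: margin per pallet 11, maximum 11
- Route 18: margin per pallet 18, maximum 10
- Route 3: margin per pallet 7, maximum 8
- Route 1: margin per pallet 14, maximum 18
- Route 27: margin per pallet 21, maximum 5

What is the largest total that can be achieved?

Order the routes by margin per pallet: Route 27 21 > Route 18 18 > Route 1 14 > Route 28 11 > Route 3 7 > Route 20 3.
Route 27 takes 5 to reach its cap of 5 → 47 left.
Give Route 18 10 to hit its cap of 10 → 37 left.
Route 1 takes 18 to reach its cap of 18 → 19 left.
Route 28: +11 to 11 (cap) → 8 left.
Route 3: +8 to 8 (cap) → 0 left.
Total = 11×11 + 18×10 + 7×8 + 14×18 + 21×5 = 714.

714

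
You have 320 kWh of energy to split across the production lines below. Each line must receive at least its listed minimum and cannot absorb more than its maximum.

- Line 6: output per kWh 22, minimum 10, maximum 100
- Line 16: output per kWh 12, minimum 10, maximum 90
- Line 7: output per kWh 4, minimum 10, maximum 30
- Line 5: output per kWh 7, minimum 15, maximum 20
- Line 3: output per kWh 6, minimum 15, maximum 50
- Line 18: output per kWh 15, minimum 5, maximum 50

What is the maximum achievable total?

4510

Meeting every minimum uses 10+10+10+15+15+5 = 65 kWh, leaving 255.
Order the production lines by output per kWh: Line 6 22 > Line 18 15 > Line 16 12 > Line 5 7 > Line 3 6 > Line 7 4.
Line 6: +90 to 100 (cap) → 165 left.
Line 18: +45 to 50 (cap) → 120 left.
Give Line 16 80 more to hit its cap of 90 → 40 left.
Line 5 takes 5 more to reach its cap of 20 → 35 left.
Line 3 takes 35 more to reach its cap of 50 → 0 left.
Total = 22×100 + 12×90 + 4×10 + 7×20 + 6×50 + 15×50 = 4510.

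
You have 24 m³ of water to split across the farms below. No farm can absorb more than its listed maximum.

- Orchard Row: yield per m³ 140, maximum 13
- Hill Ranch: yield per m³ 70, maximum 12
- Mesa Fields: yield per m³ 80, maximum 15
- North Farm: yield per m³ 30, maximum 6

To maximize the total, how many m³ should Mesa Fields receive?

Highest yield per m³ first: Orchard Row 140 > Mesa Fields 80 > Hill Ranch 70 > North Farm 30.
Orchard Row: +13 to 13 (cap) — 11 left.
Mesa Fields: +11 (room for 15) → 11. Pool exhausted.

11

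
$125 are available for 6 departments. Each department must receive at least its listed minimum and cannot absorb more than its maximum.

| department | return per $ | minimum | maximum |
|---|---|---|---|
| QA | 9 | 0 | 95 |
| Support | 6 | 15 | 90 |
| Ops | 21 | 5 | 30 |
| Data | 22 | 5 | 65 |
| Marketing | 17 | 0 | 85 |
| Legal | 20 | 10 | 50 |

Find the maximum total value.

2450

Meeting every minimum uses 0+15+5+5+0+10 = 35 $, leaving 90.
Order the departments by return per $: Data 22 > Ops 21 > Legal 20 > Marketing 17 > QA 9 > Support 6.
Data: +60 to 65 (cap) ; 30 left.
Give Ops 25 more to hit its cap of 30 ; 5 left.
Legal: +5 (room for 40) → 15. Pool exhausted.
Total = 6×15 + 21×30 + 22×65 + 20×15 = 2450.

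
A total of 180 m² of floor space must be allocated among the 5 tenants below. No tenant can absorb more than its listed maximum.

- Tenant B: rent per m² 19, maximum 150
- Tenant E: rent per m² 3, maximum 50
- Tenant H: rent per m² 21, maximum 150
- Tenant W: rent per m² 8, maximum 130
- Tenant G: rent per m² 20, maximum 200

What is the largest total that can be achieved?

3750

Order the tenants by rent per m²: Tenant H 21 > Tenant G 20 > Tenant B 19 > Tenant W 8 > Tenant E 3.
Tenant H takes 150 to reach its cap of 150 → 30 left.
Tenant G has room for 200 but only 30 remain, so it gets 30.
Total = 21×150 + 20×30 = 3750.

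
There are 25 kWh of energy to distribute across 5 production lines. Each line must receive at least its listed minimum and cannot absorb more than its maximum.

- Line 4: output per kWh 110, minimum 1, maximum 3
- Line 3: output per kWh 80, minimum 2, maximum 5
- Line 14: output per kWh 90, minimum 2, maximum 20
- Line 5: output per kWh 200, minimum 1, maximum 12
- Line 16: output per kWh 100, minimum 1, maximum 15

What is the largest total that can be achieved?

3670

Meeting every minimum uses 1+2+2+1+1 = 7 kWh, leaving 18.
Order the production lines by output per kWh: Line 5 200 > Line 4 110 > Line 16 100 > Line 14 90 > Line 3 80.
Line 5 takes 11 more to reach its cap of 12 ; 7 left.
Give Line 4 2 more to hit its cap of 3 ; 5 left.
Only 5 left; Line 16 takes them to reach 6.
Total = 110×3 + 80×2 + 90×2 + 200×12 + 100×6 = 3670.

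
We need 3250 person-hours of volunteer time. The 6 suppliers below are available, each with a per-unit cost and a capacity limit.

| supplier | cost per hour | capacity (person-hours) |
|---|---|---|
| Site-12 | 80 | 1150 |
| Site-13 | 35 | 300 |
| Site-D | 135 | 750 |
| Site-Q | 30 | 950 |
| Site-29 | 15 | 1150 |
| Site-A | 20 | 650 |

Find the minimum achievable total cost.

85250

Cheapest first:
Site-29 (15): use full 1150 — 2100 person-hours to go.
Site-A (20): use full 650 — 1450 person-hours to go.
Take 950 from Site-Q at 30 — need 500 more.
Site-13 at 35: take all 300 person-hours — 200 still needed.
Site-12 at 80: take 200 of its 1150 — requirement met.
Site-D: unused.
Cost = 1150×15 + 650×20 + 950×30 + 300×35 + 200×80 = 85250.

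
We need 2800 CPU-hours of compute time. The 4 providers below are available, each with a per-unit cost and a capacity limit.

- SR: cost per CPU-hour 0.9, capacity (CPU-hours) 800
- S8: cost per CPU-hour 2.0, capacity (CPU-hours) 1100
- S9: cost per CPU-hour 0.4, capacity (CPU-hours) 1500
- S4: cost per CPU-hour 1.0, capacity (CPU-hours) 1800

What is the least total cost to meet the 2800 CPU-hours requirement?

Use providers in increasing cost order.
Take 1500 from S9 at 0.4 ; need 1300 more.
SR (0.9): use full 800 ; 500 CPU-hours to go.
Take 500 from S4 at 1.0 to finish.
S8: unused.
Cost = 1500×0.4 + 800×0.9 + 500×1.0 = 1820.

1820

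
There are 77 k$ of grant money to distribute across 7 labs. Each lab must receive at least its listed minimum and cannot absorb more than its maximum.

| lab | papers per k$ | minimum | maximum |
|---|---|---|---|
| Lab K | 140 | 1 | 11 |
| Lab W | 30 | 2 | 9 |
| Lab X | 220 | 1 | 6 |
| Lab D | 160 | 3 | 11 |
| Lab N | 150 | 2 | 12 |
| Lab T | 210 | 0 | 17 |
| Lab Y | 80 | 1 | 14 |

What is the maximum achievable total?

Meeting every minimum uses 1+2+1+3+2+0+1 = 10 k$, leaving 67.
Highest papers per k$ first: Lab X 220 > Lab T 210 > Lab D 160 > Lab N 150 > Lab K 140 > Lab Y 80 > Lab W 30.
Lab X takes 5 more to reach its cap of 6 — 62 left.
Lab T: +17 to 17 (cap) — 45 left.
Give Lab D 8 more to hit its cap of 11 — 37 left.
Lab N: +10 to 12 (cap) — 27 left.
Lab K: +10 to 11 (cap) — 17 left.
Give Lab Y 13 more to hit its cap of 14 — 4 left.
Only 4 left; Lab W takes them to reach 6.
Total = 140×11 + 30×6 + 220×6 + 160×11 + 150×12 + 210×17 + 80×14 = 11290.

11290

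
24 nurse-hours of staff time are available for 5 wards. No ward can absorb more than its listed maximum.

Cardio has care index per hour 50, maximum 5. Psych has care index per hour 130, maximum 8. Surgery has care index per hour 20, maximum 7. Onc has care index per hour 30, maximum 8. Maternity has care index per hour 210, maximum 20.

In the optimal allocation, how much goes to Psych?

4

Highest care index per hour first: Maternity 210 > Psych 130 > Cardio 50 > Onc 30 > Surgery 20.
Maternity takes 20 to reach its cap of 20 ; 4 left.
Psych: +4 (room for 8) → 4. Pool exhausted.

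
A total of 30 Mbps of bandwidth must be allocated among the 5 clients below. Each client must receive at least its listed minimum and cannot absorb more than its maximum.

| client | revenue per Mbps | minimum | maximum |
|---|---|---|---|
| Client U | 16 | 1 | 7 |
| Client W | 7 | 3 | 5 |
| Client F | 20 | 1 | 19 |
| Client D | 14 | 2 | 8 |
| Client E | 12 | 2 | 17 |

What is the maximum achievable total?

Meeting every minimum uses 1+3+1+2+2 = 9 Mbps, leaving 21.
Rank by revenue per Mbps: Client F 20 > Client U 16 > Client D 14 > Client E 12 > Client W 7.
Give Client F 18 more to hit its cap of 19 → 3 left.
Only 3 left; Client U takes them to reach 4.
Total = 16×4 + 7×3 + 20×19 + 14×2 + 12×2 = 517.

517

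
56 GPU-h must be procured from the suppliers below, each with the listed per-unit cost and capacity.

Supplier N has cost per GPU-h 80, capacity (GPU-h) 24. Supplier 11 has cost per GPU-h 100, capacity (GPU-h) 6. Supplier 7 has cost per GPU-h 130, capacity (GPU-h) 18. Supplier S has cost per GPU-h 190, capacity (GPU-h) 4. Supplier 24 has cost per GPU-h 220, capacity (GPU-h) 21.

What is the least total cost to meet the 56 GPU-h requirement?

Use suppliers in increasing cost order.
Supplier N (80): use full 24 ; 32 GPU-h to go.
Supplier 11 at 100: take all 6 GPU-h ; 26 still needed.
Supplier 7 at 130: take all 18 GPU-h ; 8 still needed.
Supplier S (190): use full 4 ; 4 GPU-h to go.
Supplier 24 (220): take the remaining 4 ; done.
Cost = 24×80 + 6×100 + 18×130 + 4×190 + 4×220 = 6500.

6500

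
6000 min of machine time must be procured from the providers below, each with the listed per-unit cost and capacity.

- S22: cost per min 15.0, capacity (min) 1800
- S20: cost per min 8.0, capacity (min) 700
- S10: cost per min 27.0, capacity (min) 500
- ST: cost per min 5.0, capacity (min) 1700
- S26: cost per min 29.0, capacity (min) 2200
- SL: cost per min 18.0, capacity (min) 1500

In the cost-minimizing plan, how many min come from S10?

300

Use providers in increasing cost order.
Take 1700 from ST at 5.0 — need 4300 more.
Take 700 from S20 at 8.0 — need 3600 more.
Take 1800 from S22 at 15.0 — need 1800 more.
SL at 18.0: take all 1500 min — 300 still needed.
Take 300 from S10 at 27.0 to finish.
S26: unused.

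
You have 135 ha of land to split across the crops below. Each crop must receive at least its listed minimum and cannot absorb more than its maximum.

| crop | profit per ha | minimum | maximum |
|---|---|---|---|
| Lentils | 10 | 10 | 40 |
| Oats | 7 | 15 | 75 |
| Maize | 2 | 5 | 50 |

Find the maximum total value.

965

Meeting every minimum uses 10+15+5 = 30 ha, leaving 105.
Rank by profit per ha: Lentils 10 > Oats 7 > Maize 2.
Lentils takes 30 more to reach its cap of 40 → 75 left.
Oats takes 60 more to reach its cap of 75 → 15 left.
Maize: +15 (room for 45) → 20. Pool exhausted.
Total = 10×40 + 7×75 + 2×20 = 965.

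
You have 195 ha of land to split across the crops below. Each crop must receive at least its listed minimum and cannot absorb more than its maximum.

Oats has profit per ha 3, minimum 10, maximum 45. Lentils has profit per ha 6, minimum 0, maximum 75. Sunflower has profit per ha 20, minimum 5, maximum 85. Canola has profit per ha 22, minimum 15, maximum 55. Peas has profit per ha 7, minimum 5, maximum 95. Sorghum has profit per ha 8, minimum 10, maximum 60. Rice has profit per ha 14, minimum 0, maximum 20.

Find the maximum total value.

3415

Meeting every minimum uses 10+0+5+15+5+10+0 = 45 ha, leaving 150.
Highest profit per ha first: Canola 22 > Sunflower 20 > Rice 14 > Sorghum 8 > Peas 7 > Lentils 6 > Oats 3.
Give Canola 40 more to hit its cap of 55 ; 110 left.
Sunflower: +80 to 85 (cap) ; 30 left.
Rice takes 20 more to reach its cap of 20 ; 10 left.
Sorghum has room for 50 more but only 10 remain, so it gets 20.
Total = 3×10 + 20×85 + 22×55 + 7×5 + 8×20 + 14×20 = 3415.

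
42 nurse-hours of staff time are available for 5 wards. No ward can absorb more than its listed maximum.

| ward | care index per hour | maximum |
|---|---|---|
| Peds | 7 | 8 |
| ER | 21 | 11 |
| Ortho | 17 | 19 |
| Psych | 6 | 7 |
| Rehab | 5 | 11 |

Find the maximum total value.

Order the wards by care index per hour: ER 21 > Ortho 17 > Peds 7 > Psych 6 > Rehab 5.
ER takes 11 to reach its cap of 11 → 31 left.
Ortho takes 19 to reach its cap of 19 → 12 left.
Peds takes 8 to reach its cap of 8 → 4 left.
Psych: +4 (room for 7) → 4. Pool exhausted.
Total = 7×8 + 21×11 + 17×19 + 6×4 = 634.

634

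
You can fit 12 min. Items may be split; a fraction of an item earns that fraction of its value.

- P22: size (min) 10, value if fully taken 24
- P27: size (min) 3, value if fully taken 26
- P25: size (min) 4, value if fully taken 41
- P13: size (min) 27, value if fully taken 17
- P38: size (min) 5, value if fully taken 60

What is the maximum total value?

127

Best value per unit of size first: P38 60/5≈12, P25 41/4≈10.2, P27 26/3≈8.67, P22 24/10≈2.4, P13 17/27≈0.63.
Take all of P38 (5 min, value 60) → 7 min left.
All 4 min of P25 fit (value 41) → 3 remain.
Take all of P27 (3 min, value 26) → 0 min left.
Total value = 127.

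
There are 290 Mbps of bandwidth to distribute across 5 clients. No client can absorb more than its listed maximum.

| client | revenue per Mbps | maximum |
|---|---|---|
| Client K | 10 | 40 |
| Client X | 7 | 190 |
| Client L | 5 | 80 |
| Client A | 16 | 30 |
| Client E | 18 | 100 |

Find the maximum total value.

Highest revenue per Mbps first: Client E 18 > Client A 16 > Client K 10 > Client X 7 > Client L 5.
Give Client E 100 to hit its cap of 100 — 190 left.
Client A: +30 to 30 (cap) — 160 left.
Client K: +40 to 40 (cap) — 120 left.
Only 120 left; Client X takes them to reach 120.
Total = 10×40 + 7×120 + 16×30 + 18×100 = 3520.

3520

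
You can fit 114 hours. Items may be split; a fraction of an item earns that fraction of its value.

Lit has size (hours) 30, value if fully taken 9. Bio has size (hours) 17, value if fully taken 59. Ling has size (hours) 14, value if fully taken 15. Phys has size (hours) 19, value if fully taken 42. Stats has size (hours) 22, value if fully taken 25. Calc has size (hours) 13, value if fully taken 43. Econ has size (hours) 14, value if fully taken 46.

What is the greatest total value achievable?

234.5

Rank by value-to-size ratio: Bio 59/17≈3.47, Calc 43/13≈3.31, Econ 46/14≈3.29, Phys 42/19≈2.21, Stats 25/22≈1.14, Ling 15/14≈1.07, Lit 9/30≈0.3.
All 17 hours of Bio fit (value 59) — 97 remain.
All 13 hours of Calc fit (value 43) — 84 remain.
Econ: take in full, 14 hours for value 46 — 70 left.
All 19 hours of Phys fit (value 42) — 51 remain.
Take all of Stats (22 hours, value 25) — 29 hours left.
Ling: take in full, 14 hours for value 15 — 15 left.
15 hours left: a 15/30 share of Lit gives 9×15/30 = 4.5.
Total value = 234.5.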